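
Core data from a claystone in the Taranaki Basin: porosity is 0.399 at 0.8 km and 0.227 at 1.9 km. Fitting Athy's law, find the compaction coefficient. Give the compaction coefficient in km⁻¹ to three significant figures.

0.513 km⁻¹

Athy: n(d) = n₀ e^(−βd) ⇒ n₁/n₂ = e^{β(d₂−d₁)} ⇒ β = ln(n₁/n₂)/(d₂−d₁)
β = ln(0.399/0.227) / (1.9 − 0.8) = ln(1.758) / 1.1 = 0.5640 / 1.1 = 0.5127 km⁻¹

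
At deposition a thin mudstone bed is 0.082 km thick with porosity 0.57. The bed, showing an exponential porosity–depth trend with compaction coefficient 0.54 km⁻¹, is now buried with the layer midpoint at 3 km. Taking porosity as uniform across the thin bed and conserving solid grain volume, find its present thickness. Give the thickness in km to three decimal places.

0.040 km

Porosity at 3 km: φ = 0.57·exp(−0.54×3) = 0.1128
Solid-volume conservation: h(1−φ) = h₀(1−φ₀) ⇒ h = h₀·(1−φ₀)/(1−φ)
h = 0.082 × (1 − 0.57)/(1 − 0.1128) = 0.082 × 0.4847 = 0.0397 km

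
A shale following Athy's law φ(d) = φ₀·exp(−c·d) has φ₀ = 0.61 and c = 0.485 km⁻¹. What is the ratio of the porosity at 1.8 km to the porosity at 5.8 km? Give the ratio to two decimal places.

φ(d₁)/φ(d₂) = e^(−c·d₁)/e^(−c·d₂) = e^{c(d₂−d₁)}
= exp(0.485 × 4) = exp(1.94) = 6.9588

6.96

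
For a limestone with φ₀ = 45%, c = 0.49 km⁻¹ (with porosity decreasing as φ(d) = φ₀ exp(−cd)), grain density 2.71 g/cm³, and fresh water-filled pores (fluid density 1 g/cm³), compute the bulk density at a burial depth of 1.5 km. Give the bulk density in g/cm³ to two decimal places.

Porosity at depth: φ = 0.45·exp(−0.49×1.5) = 0.45×0.4795 = 0.2158
Bulk density: ρ_b = (1−φ)ρ_g + φ·ρ_f = 0.7842×2.71 + 0.2158×1
       = 2.125 + 0.216 = 2.341 g/cm³

2.34 g/cm³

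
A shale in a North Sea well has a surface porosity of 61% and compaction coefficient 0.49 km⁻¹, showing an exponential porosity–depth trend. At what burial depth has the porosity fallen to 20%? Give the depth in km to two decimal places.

Invert Athy's law: Z = ln(phi₀/phi) / c
Z = ln(0.61/0.2) / 0.49 = ln(3.05) / 0.49 = 1.1151 / 0.49 = 2.276 km

2.28 km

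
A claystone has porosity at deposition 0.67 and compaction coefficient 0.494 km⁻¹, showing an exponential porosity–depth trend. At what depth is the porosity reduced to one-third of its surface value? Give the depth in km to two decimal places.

2.22 km

phi/phi₀ = 1/3 ⇒ exp(−k·d) = 1/3 ⇒ d = ln(3) / k
d = 1.0986 / 0.494 = 2.224 km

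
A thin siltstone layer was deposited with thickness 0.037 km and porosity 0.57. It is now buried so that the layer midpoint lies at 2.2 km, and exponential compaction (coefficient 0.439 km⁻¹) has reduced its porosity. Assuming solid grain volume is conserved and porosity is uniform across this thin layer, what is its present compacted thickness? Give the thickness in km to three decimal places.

0.020 km

Porosity at 2.2 km: n = 0.57·exp(−0.439×2.2) = 0.2170
Solid-volume conservation: h(1−n) = h₀(1−n₀) ⇒ h = h₀·(1−n₀)/(1−n)
h = 0.037 × (1 − 0.57)/(1 − 0.2170) = 0.037 × 0.5492 = 0.0203 km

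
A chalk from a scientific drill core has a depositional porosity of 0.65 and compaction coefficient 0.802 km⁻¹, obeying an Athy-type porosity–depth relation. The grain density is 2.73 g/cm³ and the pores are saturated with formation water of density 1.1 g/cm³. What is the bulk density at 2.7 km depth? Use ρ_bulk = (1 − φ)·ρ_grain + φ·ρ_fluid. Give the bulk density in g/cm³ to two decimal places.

Porosity at depth: n = 0.65·exp(−0.802×2.7) = 0.65×0.1147 = 0.0746
Bulk density: ρ_b = (1−n)ρ_g + n·ρ_f = 0.9254×2.73 + 0.0746×1.1
       = 2.526 + 0.082 = 2.608 g/cm³

2.61 g/cm³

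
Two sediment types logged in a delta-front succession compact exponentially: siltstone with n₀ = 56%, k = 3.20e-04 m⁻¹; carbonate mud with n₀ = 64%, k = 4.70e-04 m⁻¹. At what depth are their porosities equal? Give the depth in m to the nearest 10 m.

Working in km (1 km = 1000 m; k in km⁻¹ = k in m⁻¹ × 1000):
Set n₀ₐ e^(−kₐd) = n₀ᵦ e^(−kᵦd) ⇒ ln(n₀ₐ/n₀ᵦ) = (kₐ − kᵦ)·d
d = ln(0.56/0.64) / (0.32 − 0.47) = -0.1335 / -0.15 = 0.890 km

890 m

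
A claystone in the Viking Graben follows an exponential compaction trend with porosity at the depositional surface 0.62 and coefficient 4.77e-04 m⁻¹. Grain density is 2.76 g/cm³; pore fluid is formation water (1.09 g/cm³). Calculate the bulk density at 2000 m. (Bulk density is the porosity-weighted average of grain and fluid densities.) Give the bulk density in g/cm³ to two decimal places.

2.36 g/cm³

Working in km (1 km = 1000 m; k in km⁻¹ = k in m⁻¹ × 1000):
Porosity at depth: phi = 0.62·exp(−0.477×2) = 0.62×0.3852 = 0.2388
Bulk density: ρ_b = (1−phi)ρ_g + phi·ρ_f = 0.7612×2.76 + 0.2388×1.09
       = 2.101 + 0.260 = 2.361 g/cm³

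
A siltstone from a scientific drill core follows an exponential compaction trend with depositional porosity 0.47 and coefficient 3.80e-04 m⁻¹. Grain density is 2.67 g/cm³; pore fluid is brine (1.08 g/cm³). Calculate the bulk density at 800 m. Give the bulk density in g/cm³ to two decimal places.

2.12 g/cm³

Working in km (1 km = 1000 m; c in km⁻¹ = c in m⁻¹ × 1000):
Porosity at depth: phi = 0.47·exp(−0.38×0.8) = 0.47×0.7379 = 0.3468
Bulk density: ρ_b = (1−phi)ρ_g + phi·ρ_f = 0.6532×2.67 + 0.3468×1.08
       = 1.744 + 0.375 = 2.119 g/cm³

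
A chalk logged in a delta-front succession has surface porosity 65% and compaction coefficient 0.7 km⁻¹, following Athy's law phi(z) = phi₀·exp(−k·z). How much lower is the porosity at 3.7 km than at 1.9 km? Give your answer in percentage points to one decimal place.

phi(1.9) = 0.65·e^(−0.7×1.9) = 0.1719
phi(3.7) = 0.65·e^(−0.7×3.7) = 0.0488
Δphi = 0.1719 − 0.0488 = 0.1231

12.3 percentage points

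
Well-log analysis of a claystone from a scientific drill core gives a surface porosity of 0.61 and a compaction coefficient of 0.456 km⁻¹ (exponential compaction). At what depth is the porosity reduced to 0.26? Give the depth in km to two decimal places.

Invert Athy's law: z = ln(n₀/n) / c
z = ln(0.61/0.26) / 0.456 = ln(2.346) / 0.456 = 0.8528 / 0.456 = 1.870 km

1.87 km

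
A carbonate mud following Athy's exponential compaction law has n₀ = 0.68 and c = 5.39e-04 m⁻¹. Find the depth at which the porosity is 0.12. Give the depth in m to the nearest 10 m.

3220 m

Working in km (1 km = 1000 m; c in km⁻¹ = c in m⁻¹ × 1000):
Invert Athy's law: z = ln(n₀/n) / c
z = ln(0.68/0.12) / 0.539 = ln(5.667) / 0.539 = 1.7346 / 0.539 = 3.218 km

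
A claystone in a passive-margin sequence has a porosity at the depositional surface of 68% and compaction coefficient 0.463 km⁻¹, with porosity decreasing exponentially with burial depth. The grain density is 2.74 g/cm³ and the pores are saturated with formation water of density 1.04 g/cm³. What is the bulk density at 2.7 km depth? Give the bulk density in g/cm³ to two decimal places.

2.41 g/cm³

Porosity at depth: phi = 0.68·exp(−0.463×2.7) = 0.68×0.2865 = 0.1948
Bulk density: ρ_b = (1−phi)ρ_g + phi·ρ_f = 0.8052×2.74 + 0.1948×1.04
       = 2.206 + 0.203 = 2.409 g/cm³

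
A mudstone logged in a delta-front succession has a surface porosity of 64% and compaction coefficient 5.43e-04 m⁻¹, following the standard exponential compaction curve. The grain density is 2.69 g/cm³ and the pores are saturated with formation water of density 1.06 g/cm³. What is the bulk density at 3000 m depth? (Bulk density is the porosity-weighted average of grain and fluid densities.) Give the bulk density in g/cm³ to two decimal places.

2.49 g/cm³

Working in km (1 km = 1000 m; β in km⁻¹ = β in m⁻¹ × 1000):
Porosity at depth: phi = 0.64·exp(−0.543×3) = 0.64×0.1961 = 0.1255
Bulk density: ρ_b = (1−phi)ρ_g + phi·ρ_f = 0.8745×2.69 + 0.1255×1.06
       = 2.352 + 0.133 = 2.485 g/cm³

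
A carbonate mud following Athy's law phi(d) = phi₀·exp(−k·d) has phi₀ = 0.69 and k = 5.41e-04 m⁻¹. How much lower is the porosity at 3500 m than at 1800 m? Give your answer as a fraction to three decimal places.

Working in km (1 km = 1000 m; k in km⁻¹ = k in m⁻¹ × 1000):
phi(1.8) = 0.69·e^(−0.541×1.8) = 0.2606
phi(3.5) = 0.69·e^(−0.541×3.5) = 0.1039
Δphi = 0.2606 − 0.1039 = 0.1567

0.157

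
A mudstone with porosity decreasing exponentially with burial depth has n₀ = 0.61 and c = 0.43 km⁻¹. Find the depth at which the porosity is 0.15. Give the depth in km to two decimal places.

Invert Athy's law: z = ln(n₀/n) / c
z = ln(0.61/0.15) / 0.43 = ln(4.067) / 0.43 = 1.4028 / 0.43 = 3.262 km

3.26 km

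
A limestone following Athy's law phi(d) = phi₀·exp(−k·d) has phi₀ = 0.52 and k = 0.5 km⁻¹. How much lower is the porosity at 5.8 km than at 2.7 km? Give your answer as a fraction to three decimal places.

phi(2.7) = 0.52·e^(−0.5×2.7) = 0.1348
phi(5.8) = 0.52·e^(−0.5×5.8) = 0.0286
Δphi = 0.1348 − 0.0286 = 0.1062

0.106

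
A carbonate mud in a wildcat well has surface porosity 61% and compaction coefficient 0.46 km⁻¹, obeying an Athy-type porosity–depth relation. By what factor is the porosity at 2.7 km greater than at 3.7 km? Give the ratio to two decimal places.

n(Z₁)/n(Z₂) = e^(−β·Z₁)/e^(−β·Z₂) = e^{β(Z₂−Z₁)}
= exp(0.46 × 1) = exp(0.46) = 1.5841

1.58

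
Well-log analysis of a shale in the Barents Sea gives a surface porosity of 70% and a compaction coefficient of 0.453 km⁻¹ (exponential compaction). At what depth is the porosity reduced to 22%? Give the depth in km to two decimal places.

2.56 km

Invert Athy's law: z = ln(n₀/n) / β
z = ln(0.7/0.22) / 0.453 = ln(3.182) / 0.453 = 1.1575 / 0.453 = 2.555 km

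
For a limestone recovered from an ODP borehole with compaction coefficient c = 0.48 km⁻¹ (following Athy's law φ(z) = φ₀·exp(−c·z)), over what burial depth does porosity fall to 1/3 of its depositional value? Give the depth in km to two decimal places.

φ/φ₀ = 1/3 ⇒ exp(−c·z) = 1/3 ⇒ z = ln(3) / c
z = 1.0986 / 0.48 = 2.289 km

2.29 km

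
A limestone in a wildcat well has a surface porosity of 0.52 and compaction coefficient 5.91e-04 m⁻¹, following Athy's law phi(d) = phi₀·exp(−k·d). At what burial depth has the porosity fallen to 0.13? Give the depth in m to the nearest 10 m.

2350 m

Working in km (1 km = 1000 m; k in km⁻¹ = k in m⁻¹ × 1000):
Invert Athy's law: d = ln(phi₀/phi) / k
d = ln(0.52/0.13) / 0.591 = ln(4) / 0.591 = 1.3863 / 0.591 = 2.346 km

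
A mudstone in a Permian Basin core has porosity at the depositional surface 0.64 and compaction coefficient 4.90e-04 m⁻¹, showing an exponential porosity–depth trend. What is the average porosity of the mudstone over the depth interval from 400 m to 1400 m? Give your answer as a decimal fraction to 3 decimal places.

Working in km (1 km = 1000 m; c in km⁻¹ = c in m⁻¹ × 1000):
⟨n⟩ = (1/(Z₂−Z₁)) ∫ n₀ e^(−cZ) dZ = n₀·(e^(−c·Z₁) − e^(−c·Z₂)) / (c·(Z₂−Z₁))
e^(−0.49×0.4) = 0.8220; e^(−0.49×1.4) = 0.5036
⟨n⟩ = 0.64 × (0.8220 − 0.5036) / (0.49 × 1) = 0.64 × 0.6498 = 0.4159

0.416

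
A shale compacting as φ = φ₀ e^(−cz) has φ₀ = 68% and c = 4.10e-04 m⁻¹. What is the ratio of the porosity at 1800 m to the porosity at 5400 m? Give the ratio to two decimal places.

4.38

Working in km (1 km = 1000 m; c in km⁻¹ = c in m⁻¹ × 1000):
φ(z₁)/φ(z₂) = e^(−c·z₁)/e^(−c·z₂) = e^{c(z₂−z₁)}
= exp(0.41 × 3.6) = exp(1.476) = 4.3754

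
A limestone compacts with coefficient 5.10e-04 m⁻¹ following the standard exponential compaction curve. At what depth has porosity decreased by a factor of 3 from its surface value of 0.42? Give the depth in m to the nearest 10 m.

Working in km (1 km = 1000 m; k in km⁻¹ = k in m⁻¹ × 1000):
φ/φ₀ = 1/3 ⇒ exp(−k·Z) = 1/3 ⇒ Z = ln(3) / k
Z = 1.0986 / 0.51 = 2.154 km

2150 m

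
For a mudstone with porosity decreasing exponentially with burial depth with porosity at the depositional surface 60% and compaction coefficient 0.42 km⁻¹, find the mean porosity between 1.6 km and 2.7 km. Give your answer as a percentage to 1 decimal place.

24.5%

⟨n⟩ = (1/(Z₂−Z₁)) ∫ n₀ e^(−kZ) dZ = n₀·(e^(−k·Z₁) − e^(−k·Z₂)) / (k·(Z₂−Z₁))
e^(−0.42×1.6) = 0.5107; e^(−0.42×2.7) = 0.3217
⟨n⟩ = 0.6 × (0.5107 − 0.3217) / (0.42 × 1.1) = 0.6 × 0.4090 = 0.2454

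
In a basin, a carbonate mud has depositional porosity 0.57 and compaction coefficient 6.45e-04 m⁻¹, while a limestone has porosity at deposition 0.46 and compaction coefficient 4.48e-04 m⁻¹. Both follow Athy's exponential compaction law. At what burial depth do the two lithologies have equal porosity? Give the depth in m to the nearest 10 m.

1090 m

Working in km (1 km = 1000 m; k in km⁻¹ = k in m⁻¹ × 1000):
Set φ₀ₐ e^(−kₐd) = φ₀ᵦ e^(−kᵦd) ⇒ ln(φ₀ₐ/φ₀ᵦ) = (kₐ − kᵦ)·d
d = ln(0.57/0.46) / (0.645 − 0.448) = 0.2144 / 0.197 = 1.088 km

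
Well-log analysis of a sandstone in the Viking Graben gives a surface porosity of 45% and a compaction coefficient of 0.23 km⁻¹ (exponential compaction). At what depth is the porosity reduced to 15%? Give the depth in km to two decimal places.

4.78 km

Invert Athy's law: d = ln(n₀/n) / c
d = ln(0.45/0.15) / 0.23 = ln(3) / 0.23 = 1.0986 / 0.23 = 4.777 km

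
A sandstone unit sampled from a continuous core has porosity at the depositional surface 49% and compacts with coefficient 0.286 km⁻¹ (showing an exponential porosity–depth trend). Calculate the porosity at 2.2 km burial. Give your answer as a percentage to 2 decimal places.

n = n₀·exp(−k·Z) = 0.49 × exp(−0.286 × 2.2) = 0.49 × exp(−0.6292)
  = 0.49 × 0.5330 = 0.2612

26.12%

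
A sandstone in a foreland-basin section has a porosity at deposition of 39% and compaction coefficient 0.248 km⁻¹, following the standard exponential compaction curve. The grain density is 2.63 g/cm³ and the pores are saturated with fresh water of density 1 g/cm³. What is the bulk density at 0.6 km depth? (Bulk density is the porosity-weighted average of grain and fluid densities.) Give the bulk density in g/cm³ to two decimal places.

Porosity at depth: n = 0.39·exp(−0.248×0.6) = 0.39×0.8617 = 0.3361
Bulk density: ρ_b = (1−n)ρ_g + n·ρ_f = 0.6639×2.63 + 0.3361×1
       = 1.746 + 0.336 = 2.082 g/cm³

2.08 g/cm³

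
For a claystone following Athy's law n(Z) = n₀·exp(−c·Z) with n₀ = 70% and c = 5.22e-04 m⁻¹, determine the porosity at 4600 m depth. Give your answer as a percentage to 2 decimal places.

6.34%

Working in km (1 km = 1000 m; c in km⁻¹ = c in m⁻¹ × 1000):
n = n₀·exp(−c·Z) = 0.7 × exp(−0.522 × 4.6) = 0.7 × exp(−2.401)
  = 0.7 × 0.0906 = 0.0634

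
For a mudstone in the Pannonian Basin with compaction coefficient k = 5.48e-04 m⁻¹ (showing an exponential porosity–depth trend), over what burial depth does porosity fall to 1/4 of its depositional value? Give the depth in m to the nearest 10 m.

Working in km (1 km = 1000 m; k in km⁻¹ = k in m⁻¹ × 1000):
φ/φ₀ = 1/4 ⇒ exp(−k·Z) = 1/4 ⇒ Z = ln(4) / k
Z = 1.3863 / 0.548 = 2.530 km

2530 m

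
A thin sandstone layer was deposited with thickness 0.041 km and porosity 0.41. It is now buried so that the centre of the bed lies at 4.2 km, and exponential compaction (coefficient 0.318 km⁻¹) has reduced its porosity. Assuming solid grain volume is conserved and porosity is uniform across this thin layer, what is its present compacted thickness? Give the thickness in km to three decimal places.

Porosity at 4.2 km: n = 0.41·exp(−0.318×4.2) = 0.1078
Solid-volume conservation: h(1−n) = h₀(1−n₀) ⇒ h = h₀·(1−n₀)/(1−n)
h = 0.041 × (1 − 0.41)/(1 − 0.1078) = 0.041 × 0.6613 = 0.0271 km

0.027 km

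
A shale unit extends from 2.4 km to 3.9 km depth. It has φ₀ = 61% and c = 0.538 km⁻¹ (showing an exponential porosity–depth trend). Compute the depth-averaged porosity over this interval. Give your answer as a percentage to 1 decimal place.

11.5%

⟨φ⟩ = (1/(z₂−z₁)) ∫ φ₀ e^(−cz) dz = φ₀·(e^(−c·z₁) − e^(−c·z₂)) / (c·(z₂−z₁))
e^(−0.538×2.4) = 0.2749; e^(−0.538×3.9) = 0.1227
⟨φ⟩ = 0.61 × (0.2749 − 0.1227) / (0.538 × 1.5) = 0.61 × 0.1887 = 0.1151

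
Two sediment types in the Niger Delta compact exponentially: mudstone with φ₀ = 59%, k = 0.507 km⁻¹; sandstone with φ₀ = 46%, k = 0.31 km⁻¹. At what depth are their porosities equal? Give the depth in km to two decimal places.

1.26 km

Set φ₀ₐ e^(−kₐz) = φ₀ᵦ e^(−kᵦz) ⇒ ln(φ₀ₐ/φ₀ᵦ) = (kₐ − kᵦ)·z
z = ln(0.59/0.46) / (0.507 − 0.31) = 0.2489 / 0.197 = 1.263 km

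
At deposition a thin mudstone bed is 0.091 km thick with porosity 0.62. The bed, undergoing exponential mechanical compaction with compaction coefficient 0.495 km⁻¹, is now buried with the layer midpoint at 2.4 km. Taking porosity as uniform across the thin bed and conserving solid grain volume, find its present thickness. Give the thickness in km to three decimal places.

0.043 km

Porosity at 2.4 km: phi = 0.62·exp(−0.495×2.4) = 0.1890
Solid-volume conservation: h(1−phi) = h₀(1−phi₀) ⇒ h = h₀·(1−phi₀)/(1−phi)
h = 0.091 × (1 − 0.62)/(1 − 0.1890) = 0.091 × 0.4686 = 0.0426 km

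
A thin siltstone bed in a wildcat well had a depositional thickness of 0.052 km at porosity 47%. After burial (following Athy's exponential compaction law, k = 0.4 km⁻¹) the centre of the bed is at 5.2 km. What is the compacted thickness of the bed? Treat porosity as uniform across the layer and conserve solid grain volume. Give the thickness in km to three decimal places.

0.029 km

Porosity at 5.2 km: φ = 0.47·exp(−0.4×5.2) = 0.0587
Solid-volume conservation: h(1−φ) = h₀(1−φ₀) ⇒ h = h₀·(1−φ₀)/(1−φ)
h = 0.052 × (1 − 0.47)/(1 − 0.0587) = 0.052 × 0.5631 = 0.0293 km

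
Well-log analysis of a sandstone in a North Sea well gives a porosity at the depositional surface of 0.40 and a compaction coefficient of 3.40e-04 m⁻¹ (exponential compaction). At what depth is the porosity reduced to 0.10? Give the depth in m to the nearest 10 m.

4080 m

Working in km (1 km = 1000 m; β in km⁻¹ = β in m⁻¹ × 1000):
Invert Athy's law: z = ln(φ₀/φ) / β
z = ln(0.4/0.1) / 0.34 = ln(4) / 0.34 = 1.3863 / 0.34 = 4.077 km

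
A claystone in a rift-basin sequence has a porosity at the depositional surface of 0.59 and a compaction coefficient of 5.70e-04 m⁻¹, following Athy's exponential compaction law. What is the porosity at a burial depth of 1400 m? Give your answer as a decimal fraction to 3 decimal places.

Working in km (1 km = 1000 m; k in km⁻¹ = k in m⁻¹ × 1000):
φ = φ₀·exp(−k·Z) = 0.59 × exp(−0.57 × 1.4) = 0.59 × exp(−0.798)
  = 0.59 × 0.4502 = 0.2656

0.266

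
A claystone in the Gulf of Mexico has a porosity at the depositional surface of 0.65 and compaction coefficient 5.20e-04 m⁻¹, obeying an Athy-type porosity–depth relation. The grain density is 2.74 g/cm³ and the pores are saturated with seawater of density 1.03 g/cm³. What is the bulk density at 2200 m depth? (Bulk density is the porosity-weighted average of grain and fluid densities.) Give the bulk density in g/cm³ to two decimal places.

Working in km (1 km = 1000 m; c in km⁻¹ = c in m⁻¹ × 1000):
Porosity at depth: phi = 0.65·exp(−0.52×2.2) = 0.65×0.3185 = 0.2071
Bulk density: ρ_b = (1−phi)ρ_g + phi·ρ_f = 0.7929×2.74 + 0.2071×1.03
       = 2.173 + 0.213 = 2.386 g/cm³

2.39 g/cm³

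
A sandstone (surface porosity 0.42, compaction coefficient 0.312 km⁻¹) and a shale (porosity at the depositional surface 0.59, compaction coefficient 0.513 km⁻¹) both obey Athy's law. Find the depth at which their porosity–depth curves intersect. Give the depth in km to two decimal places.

Set phi₀ₐ e^(−βₐZ) = phi₀ᵦ e^(−βᵦZ) ⇒ ln(phi₀ₐ/phi₀ᵦ) = (βₐ − βᵦ)·Z
Z = ln(0.42/0.59) / (0.312 − 0.513) = -0.3399 / -0.201 = 1.691 km

1.69 km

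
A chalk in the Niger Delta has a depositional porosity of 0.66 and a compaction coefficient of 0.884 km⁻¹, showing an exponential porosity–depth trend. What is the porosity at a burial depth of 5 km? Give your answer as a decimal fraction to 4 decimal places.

phi = phi₀·exp(−c·d) = 0.66 × exp(−0.884 × 5) = 0.66 × exp(−4.42)
  = 0.66 × 0.0120 = 0.0079

0.0079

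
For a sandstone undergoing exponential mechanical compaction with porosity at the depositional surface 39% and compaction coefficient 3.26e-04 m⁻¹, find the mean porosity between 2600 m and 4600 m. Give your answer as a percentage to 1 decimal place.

12.3%

Working in km (1 km = 1000 m; β in km⁻¹ = β in m⁻¹ × 1000):
⟨φ⟩ = (1/(d₂−d₁)) ∫ φ₀ e^(−βd) dd = φ₀·(e^(−β·d₁) − e^(−β·d₂)) / (β·(d₂−d₁))
e^(−0.326×2.6) = 0.4284; e^(−0.326×4.6) = 0.2232
⟨φ⟩ = 0.39 × (0.4284 − 0.2232) / (0.326 × 2) = 0.39 × 0.3148 = 0.1228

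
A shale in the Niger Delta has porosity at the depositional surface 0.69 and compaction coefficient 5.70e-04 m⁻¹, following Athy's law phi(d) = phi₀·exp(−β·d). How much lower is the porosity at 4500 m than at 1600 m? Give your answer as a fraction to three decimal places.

0.224

Working in km (1 km = 1000 m; β in km⁻¹ = β in m⁻¹ × 1000):
phi(1.6) = 0.69·e^(−0.57×1.6) = 0.2772
phi(4.5) = 0.69·e^(−0.57×4.5) = 0.0531
Δphi = 0.2772 − 0.0531 = 0.2241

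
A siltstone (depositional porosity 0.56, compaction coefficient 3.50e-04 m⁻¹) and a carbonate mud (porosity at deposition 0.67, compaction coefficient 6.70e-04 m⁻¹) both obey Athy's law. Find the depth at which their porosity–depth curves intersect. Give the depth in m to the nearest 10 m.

560 m

Working in km (1 km = 1000 m; β in km⁻¹ = β in m⁻¹ × 1000):
Set phi₀ₐ e^(−βₐd) = phi₀ᵦ e^(−βᵦd) ⇒ ln(phi₀ₐ/phi₀ᵦ) = (βₐ − βᵦ)·d
d = ln(0.56/0.67) / (0.35 − 0.67) = -0.1793 / -0.32 = 0.560 km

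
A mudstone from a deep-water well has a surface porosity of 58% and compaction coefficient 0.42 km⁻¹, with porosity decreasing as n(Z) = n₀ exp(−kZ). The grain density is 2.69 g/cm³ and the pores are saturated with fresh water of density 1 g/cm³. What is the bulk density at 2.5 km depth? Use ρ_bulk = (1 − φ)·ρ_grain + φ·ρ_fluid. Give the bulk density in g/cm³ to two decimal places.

2.35 g/cm³

Porosity at depth: n = 0.58·exp(−0.42×2.5) = 0.58×0.3499 = 0.2030
Bulk density: ρ_b = (1−n)ρ_g + n·ρ_f = 0.7970×2.69 + 0.2030×1
       = 2.144 + 0.203 = 2.347 g/cm³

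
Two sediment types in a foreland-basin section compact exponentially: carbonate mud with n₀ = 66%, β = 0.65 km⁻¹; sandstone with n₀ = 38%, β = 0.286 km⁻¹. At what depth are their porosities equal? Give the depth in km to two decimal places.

1.52 km

Set n₀ₐ e^(−βₐd) = n₀ᵦ e^(−βᵦd) ⇒ ln(n₀ₐ/n₀ᵦ) = (βₐ − βᵦ)·d
d = ln(0.66/0.38) / (0.65 − 0.286) = 0.5521 / 0.364 = 1.517 km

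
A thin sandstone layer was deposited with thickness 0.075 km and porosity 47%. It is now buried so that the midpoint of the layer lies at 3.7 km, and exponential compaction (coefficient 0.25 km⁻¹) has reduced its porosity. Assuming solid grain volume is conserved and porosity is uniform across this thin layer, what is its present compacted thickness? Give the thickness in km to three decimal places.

0.049 km

Porosity at 3.7 km: n = 0.47·exp(−0.25×3.7) = 0.1864
Solid-volume conservation: h(1−n) = h₀(1−n₀) ⇒ h = h₀·(1−n₀)/(1−n)
h = 0.075 × (1 − 0.47)/(1 − 0.1864) = 0.075 × 0.6514 = 0.0489 km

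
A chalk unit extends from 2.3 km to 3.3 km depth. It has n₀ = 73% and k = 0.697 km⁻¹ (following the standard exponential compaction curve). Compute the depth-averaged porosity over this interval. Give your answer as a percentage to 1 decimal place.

10.6%

⟨n⟩ = (1/(Z₂−Z₁)) ∫ n₀ e^(−kZ) dZ = n₀·(e^(−k·Z₁) − e^(−k·Z₂)) / (k·(Z₂−Z₁))
e^(−0.697×2.3) = 0.2013; e^(−0.697×3.3) = 0.1002
⟨n⟩ = 0.73 × (0.2013 − 0.1002) / (0.697 × 1) = 0.73 × 0.1449 = 0.1058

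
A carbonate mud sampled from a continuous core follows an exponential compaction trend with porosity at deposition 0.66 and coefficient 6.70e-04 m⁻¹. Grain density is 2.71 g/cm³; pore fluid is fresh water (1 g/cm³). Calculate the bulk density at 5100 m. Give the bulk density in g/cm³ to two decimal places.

Working in km (1 km = 1000 m; β in km⁻¹ = β in m⁻¹ × 1000):
Porosity at depth: n = 0.66·exp(−0.67×5.1) = 0.66×0.0328 = 0.0217
Bulk density: ρ_b = (1−n)ρ_g + n·ρ_f = 0.9783×2.71 + 0.0217×1
       = 2.651 + 0.022 = 2.673 g/cm³

2.67 g/cm³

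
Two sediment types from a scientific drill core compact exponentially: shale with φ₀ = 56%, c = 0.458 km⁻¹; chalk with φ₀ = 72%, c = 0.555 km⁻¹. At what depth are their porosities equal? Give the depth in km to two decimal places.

2.59 km

Set φ₀ₐ e^(−cₐd) = φ₀ᵦ e^(−cᵦd) ⇒ ln(φ₀ₐ/φ₀ᵦ) = (cₐ − cᵦ)·d
d = ln(0.56/0.72) / (0.458 − 0.555) = -0.2513 / -0.097 = 2.591 km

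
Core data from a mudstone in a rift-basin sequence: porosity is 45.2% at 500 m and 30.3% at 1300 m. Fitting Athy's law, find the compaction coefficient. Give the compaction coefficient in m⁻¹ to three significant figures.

Working in km (1 km = 1000 m; β in km⁻¹ = β in m⁻¹ × 1000):
Athy: phi(Z) = phi₀ e^(−βZ) ⇒ phi₁/phi₂ = e^{β(Z₂−Z₁)} ⇒ β = ln(phi₁/phi₂)/(Z₂−Z₁)
β = ln(0.452/0.303) / (1.3 − 0.5) = ln(1.492) / 0.8 = 0.3999 / 0.8 = 0.4999 km⁻¹

0.000500 m⁻¹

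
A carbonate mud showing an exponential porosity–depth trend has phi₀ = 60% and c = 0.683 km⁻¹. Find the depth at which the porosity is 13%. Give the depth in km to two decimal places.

Invert Athy's law: z = ln(phi₀/phi) / c
z = ln(0.6/0.13) / 0.683 = ln(4.615) / 0.683 = 1.5294 / 0.683 = 2.239 km

2.24 km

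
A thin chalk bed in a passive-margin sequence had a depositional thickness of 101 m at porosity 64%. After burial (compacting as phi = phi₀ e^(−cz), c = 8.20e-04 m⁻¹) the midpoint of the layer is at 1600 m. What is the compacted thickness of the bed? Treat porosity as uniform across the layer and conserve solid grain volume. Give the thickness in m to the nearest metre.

44 m

Working in km (1 km = 1000 m; c in km⁻¹ = c in m⁻¹ × 1000):
Porosity at 1.6 km: phi = 0.64·exp(−0.82×1.6) = 0.1723
Solid-volume conservation: h(1−phi) = h₀(1−phi₀) ⇒ h = h₀·(1−phi₀)/(1−phi)
h = 0.101 × (1 − 0.64)/(1 − 0.1723) = 0.101 × 0.4350 = 0.0439 km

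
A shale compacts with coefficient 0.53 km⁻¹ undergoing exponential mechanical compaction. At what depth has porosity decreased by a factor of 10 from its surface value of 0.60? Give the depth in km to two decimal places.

4.34 km

phi/phi₀ = 1/10 ⇒ exp(−c·z) = 1/10 ⇒ z = ln(10) / c
z = 2.3026 / 0.53 = 4.345 km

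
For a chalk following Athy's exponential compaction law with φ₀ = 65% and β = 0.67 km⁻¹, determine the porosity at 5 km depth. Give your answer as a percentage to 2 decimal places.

2.28%

φ = φ₀·exp(−β·Z) = 0.65 × exp(−0.67 × 5) = 0.65 × exp(−3.35)
  = 0.65 × 0.0351 = 0.0228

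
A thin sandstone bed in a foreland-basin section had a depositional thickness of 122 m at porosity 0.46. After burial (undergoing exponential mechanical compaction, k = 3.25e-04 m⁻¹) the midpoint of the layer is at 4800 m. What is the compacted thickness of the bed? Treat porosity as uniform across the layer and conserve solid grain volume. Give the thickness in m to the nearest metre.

Working in km (1 km = 1000 m; k in km⁻¹ = k in m⁻¹ × 1000):
Porosity at 4.8 km: φ = 0.46·exp(−0.325×4.8) = 0.0967
Solid-volume conservation: h(1−φ) = h₀(1−φ₀) ⇒ h = h₀·(1−φ₀)/(1−φ)
h = 0.122 × (1 − 0.46)/(1 − 0.0967) = 0.122 × 0.5978 = 0.0729 km

73 m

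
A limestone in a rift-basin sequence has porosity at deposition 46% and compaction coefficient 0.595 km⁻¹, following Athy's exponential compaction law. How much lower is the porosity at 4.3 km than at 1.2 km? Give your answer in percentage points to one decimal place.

n(1.2) = 0.46·e^(−0.595×1.2) = 0.2253
n(4.3) = 0.46·e^(−0.595×4.3) = 0.0356
Δn = 0.2253 − 0.0356 = 0.1896

19.0 percentage points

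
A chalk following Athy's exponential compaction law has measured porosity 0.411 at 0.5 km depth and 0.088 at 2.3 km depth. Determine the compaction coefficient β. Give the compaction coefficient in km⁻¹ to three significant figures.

0.856 km⁻¹

Athy: phi(z) = phi₀ e^(−βz) ⇒ phi₁/phi₂ = e^{β(z₂−z₁)} ⇒ β = ln(phi₁/phi₂)/(z₂−z₁)
β = ln(0.411/0.088) / (2.3 − 0.5) = ln(4.67) / 1.8 = 1.5413 / 1.8 = 0.8563 km⁻¹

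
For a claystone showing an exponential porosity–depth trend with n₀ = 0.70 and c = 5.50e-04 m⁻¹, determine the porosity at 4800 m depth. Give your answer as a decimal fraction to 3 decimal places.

0.050

Working in km (1 km = 1000 m; c in km⁻¹ = c in m⁻¹ × 1000):
n = n₀·exp(−c·d) = 0.7 × exp(−0.55 × 4.8) = 0.7 × exp(−2.64)
  = 0.7 × 0.0714 = 0.0500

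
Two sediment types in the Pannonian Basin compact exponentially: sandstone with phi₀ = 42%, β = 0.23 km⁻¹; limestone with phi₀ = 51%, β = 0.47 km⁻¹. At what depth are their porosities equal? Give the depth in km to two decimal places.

Set phi₀ₐ e^(−βₐd) = phi₀ᵦ e^(−βᵦd) ⇒ ln(phi₀ₐ/phi₀ᵦ) = (βₐ − βᵦ)·d
d = ln(0.42/0.51) / (0.23 − 0.47) = -0.1942 / -0.24 = 0.809 km

0.81 km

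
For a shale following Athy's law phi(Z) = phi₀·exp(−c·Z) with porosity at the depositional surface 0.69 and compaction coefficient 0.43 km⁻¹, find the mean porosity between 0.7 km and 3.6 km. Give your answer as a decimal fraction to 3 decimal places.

⟨phi⟩ = (1/(Z₂−Z₁)) ∫ phi₀ e^(−cZ) dZ = phi₀·(e^(−c·Z₁) − e^(−c·Z₂)) / (c·(Z₂−Z₁))
e^(−0.43×0.7) = 0.7401; e^(−0.43×3.6) = 0.2127
⟨phi⟩ = 0.69 × (0.7401 − 0.2127) / (0.43 × 2.9) = 0.69 × 0.4229 = 0.2918

0.292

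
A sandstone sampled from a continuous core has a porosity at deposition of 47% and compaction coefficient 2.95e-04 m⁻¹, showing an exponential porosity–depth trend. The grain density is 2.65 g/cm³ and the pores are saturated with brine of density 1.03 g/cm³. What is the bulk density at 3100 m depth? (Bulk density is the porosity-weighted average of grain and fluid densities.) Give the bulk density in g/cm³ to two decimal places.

2.34 g/cm³

Working in km (1 km = 1000 m; k in km⁻¹ = k in m⁻¹ × 1000):
Porosity at depth: n = 0.47·exp(−0.295×3.1) = 0.47×0.4007 = 0.1883
Bulk density: ρ_b = (1−n)ρ_g + n·ρ_f = 0.8117×2.65 + 0.1883×1.03
       = 2.151 + 0.194 = 2.345 g/cm³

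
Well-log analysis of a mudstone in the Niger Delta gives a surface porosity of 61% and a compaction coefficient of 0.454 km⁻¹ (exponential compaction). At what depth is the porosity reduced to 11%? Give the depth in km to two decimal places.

Invert Athy's law: Z = ln(n₀/n) / β
Z = ln(0.61/0.11) / 0.454 = ln(5.545) / 0.454 = 1.7130 / 0.454 = 3.773 km

3.77 km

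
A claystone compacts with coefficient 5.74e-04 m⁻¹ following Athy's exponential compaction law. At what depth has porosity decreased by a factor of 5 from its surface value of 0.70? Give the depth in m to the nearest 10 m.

Working in km (1 km = 1000 m; c in km⁻¹ = c in m⁻¹ × 1000):
phi/phi₀ = 1/5 ⇒ exp(−c·Z) = 1/5 ⇒ Z = ln(5) / c
Z = 1.6094 / 0.574 = 2.804 km

2800 m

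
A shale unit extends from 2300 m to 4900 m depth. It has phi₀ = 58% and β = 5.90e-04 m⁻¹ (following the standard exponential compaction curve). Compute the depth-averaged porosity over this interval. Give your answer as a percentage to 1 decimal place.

7.6%

Working in km (1 km = 1000 m; β in km⁻¹ = β in m⁻¹ × 1000):
⟨phi⟩ = (1/(d₂−d₁)) ∫ phi₀ e^(−βd) dd = phi₀·(e^(−β·d₁) − e^(−β·d₂)) / (β·(d₂−d₁))
e^(−0.59×2.3) = 0.2574; e^(−0.59×4.9) = 0.0555
⟨phi⟩ = 0.58 × (0.2574 − 0.0555) / (0.59 × 2.6) = 0.58 × 0.1316 = 0.0763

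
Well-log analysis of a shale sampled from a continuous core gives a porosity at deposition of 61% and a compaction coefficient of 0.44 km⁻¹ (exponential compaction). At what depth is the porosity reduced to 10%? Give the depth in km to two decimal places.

4.11 km

Invert Athy's law: d = ln(φ₀/φ) / k
d = ln(0.61/0.1) / 0.44 = ln(6.1) / 0.44 = 1.8083 / 0.44 = 4.110 km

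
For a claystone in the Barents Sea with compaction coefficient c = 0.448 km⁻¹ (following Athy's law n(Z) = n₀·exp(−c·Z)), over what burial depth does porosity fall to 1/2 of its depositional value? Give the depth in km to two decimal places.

n/n₀ = 1/2 ⇒ exp(−c·Z) = 1/2 ⇒ Z = ln(2) / c
Z = 0.6931 / 0.448 = 1.547 km

1.55 km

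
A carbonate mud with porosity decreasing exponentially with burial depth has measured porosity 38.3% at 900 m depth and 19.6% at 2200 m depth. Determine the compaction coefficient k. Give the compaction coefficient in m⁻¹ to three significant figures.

Working in km (1 km = 1000 m; k in km⁻¹ = k in m⁻¹ × 1000):
Athy: phi(d) = phi₀ e^(−kd) ⇒ phi₁/phi₂ = e^{k(d₂−d₁)} ⇒ k = ln(phi₁/phi₂)/(d₂−d₁)
k = ln(0.383/0.196) / (2.2 − 0.9) = ln(1.954) / 1.3 = 0.6699 / 1.3 = 0.5153 km⁻¹

0.000515 m⁻¹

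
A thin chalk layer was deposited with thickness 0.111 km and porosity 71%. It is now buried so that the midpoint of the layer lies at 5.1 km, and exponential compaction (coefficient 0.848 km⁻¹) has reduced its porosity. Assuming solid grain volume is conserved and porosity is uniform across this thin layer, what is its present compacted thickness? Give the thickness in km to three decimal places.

Porosity at 5.1 km: n = 0.71·exp(−0.848×5.1) = 0.0094
Solid-volume conservation: h(1−n) = h₀(1−n₀) ⇒ h = h₀·(1−n₀)/(1−n)
h = 0.111 × (1 − 0.71)/(1 − 0.0094) = 0.111 × 0.2928 = 0.0325 km

0.032 km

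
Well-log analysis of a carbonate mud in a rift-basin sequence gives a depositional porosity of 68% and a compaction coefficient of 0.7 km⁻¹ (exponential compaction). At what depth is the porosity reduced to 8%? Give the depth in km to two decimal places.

3.06 km

Invert Athy's law: Z = ln(φ₀/φ) / k
Z = ln(0.68/0.08) / 0.7 = ln(8.5) / 0.7 = 2.1401 / 0.7 = 3.057 km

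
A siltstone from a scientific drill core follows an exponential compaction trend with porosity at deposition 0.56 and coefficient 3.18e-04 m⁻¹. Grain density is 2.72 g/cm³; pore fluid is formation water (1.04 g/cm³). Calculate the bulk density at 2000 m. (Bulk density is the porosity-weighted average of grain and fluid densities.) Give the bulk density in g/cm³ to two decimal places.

Working in km (1 km = 1000 m; c in km⁻¹ = c in m⁻¹ × 1000):
Porosity at depth: phi = 0.56·exp(−0.318×2) = 0.56×0.5294 = 0.2965
Bulk density: ρ_b = (1−phi)ρ_g + phi·ρ_f = 0.7035×2.72 + 0.2965×1.04
       = 1.914 + 0.308 = 2.222 g/cm³

2.22 g/cm³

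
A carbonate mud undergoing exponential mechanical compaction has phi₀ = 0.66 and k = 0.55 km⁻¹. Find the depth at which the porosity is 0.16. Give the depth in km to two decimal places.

Invert Athy's law: d = ln(phi₀/phi) / k
d = ln(0.66/0.16) / 0.55 = ln(4.125) / 0.55 = 1.4171 / 0.55 = 2.576 km

2.58 km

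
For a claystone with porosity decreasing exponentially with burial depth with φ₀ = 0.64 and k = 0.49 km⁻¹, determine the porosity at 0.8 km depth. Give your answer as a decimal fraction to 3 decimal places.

0.432

φ = φ₀·exp(−k·Z) = 0.64 × exp(−0.49 × 0.8) = 0.64 × exp(−0.392)
  = 0.64 × 0.6757 = 0.4325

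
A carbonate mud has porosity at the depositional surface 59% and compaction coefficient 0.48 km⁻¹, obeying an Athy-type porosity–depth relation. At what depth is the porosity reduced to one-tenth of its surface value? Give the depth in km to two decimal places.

φ/φ₀ = 1/10 ⇒ exp(−c·d) = 1/10 ⇒ d = ln(10) / c
d = 2.3026 / 0.48 = 4.797 km

4.80 km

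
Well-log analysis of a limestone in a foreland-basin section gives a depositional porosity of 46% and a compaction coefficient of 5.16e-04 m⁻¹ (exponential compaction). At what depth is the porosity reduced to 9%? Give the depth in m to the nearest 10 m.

3160 m

Working in km (1 km = 1000 m; k in km⁻¹ = k in m⁻¹ × 1000):
Invert Athy's law: z = ln(phi₀/phi) / k
z = ln(0.46/0.09) / 0.516 = ln(5.111) / 0.516 = 1.6314 / 0.516 = 3.162 km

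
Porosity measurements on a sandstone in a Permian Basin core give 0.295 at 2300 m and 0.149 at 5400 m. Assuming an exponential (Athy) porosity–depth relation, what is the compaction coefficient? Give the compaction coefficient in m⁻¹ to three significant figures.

Working in km (1 km = 1000 m; c in km⁻¹ = c in m⁻¹ × 1000):
Athy: φ(Z) = φ₀ e^(−cZ) ⇒ φ₁/φ₂ = e^{c(Z₂−Z₁)} ⇒ c = ln(φ₁/φ₂)/(Z₂−Z₁)
c = ln(0.295/0.149) / (5.4 − 2.3) = ln(1.98) / 3.1 = 0.6830 / 3.1 = 0.2203 km⁻¹

0.000220 m⁻¹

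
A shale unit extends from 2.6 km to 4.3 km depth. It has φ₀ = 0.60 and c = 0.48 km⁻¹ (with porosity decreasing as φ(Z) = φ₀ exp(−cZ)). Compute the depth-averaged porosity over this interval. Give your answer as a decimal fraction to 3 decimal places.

0.118

⟨φ⟩ = (1/(Z₂−Z₁)) ∫ φ₀ e^(−cZ) dZ = φ₀·(e^(−c·Z₁) − e^(−c·Z₂)) / (c·(Z₂−Z₁))
e^(−0.48×2.6) = 0.2871; e^(−0.48×4.3) = 0.1269
⟨φ⟩ = 0.6 × (0.2871 − 0.1269) / (0.48 × 1.7) = 0.6 × 0.1962 = 0.1177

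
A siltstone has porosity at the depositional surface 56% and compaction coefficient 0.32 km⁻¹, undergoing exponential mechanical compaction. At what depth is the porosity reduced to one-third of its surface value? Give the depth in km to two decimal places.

3.43 km

φ/φ₀ = 1/3 ⇒ exp(−c·d) = 1/3 ⇒ d = ln(3) / c
d = 1.0986 / 0.32 = 3.433 km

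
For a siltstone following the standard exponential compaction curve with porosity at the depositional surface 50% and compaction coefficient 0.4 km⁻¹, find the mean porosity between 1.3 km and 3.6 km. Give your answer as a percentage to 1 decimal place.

⟨n⟩ = (1/(z₂−z₁)) ∫ n₀ e^(−βz) dz = n₀·(e^(−β·z₁) − e^(−β·z₂)) / (β·(z₂−z₁))
e^(−0.4×1.3) = 0.5945; e^(−0.4×3.6) = 0.2369
⟨n⟩ = 0.5 × (0.5945 − 0.2369) / (0.4 × 2.3) = 0.5 × 0.3887 = 0.1943

19.4%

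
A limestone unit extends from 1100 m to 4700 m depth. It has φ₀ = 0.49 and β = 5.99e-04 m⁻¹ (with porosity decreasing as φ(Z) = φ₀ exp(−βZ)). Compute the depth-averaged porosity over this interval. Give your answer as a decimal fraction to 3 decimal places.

Working in km (1 km = 1000 m; β in km⁻¹ = β in m⁻¹ × 1000):
⟨φ⟩ = (1/(Z₂−Z₁)) ∫ φ₀ e^(−βZ) dZ = φ₀·(e^(−β·Z₁) − e^(−β·Z₂)) / (β·(Z₂−Z₁))
e^(−0.599×1.1) = 0.5174; e^(−0.599×4.7) = 0.0599
⟨φ⟩ = 0.49 × (0.5174 − 0.0599) / (0.599 × 3.6) = 0.49 × 0.2122 = 0.1040

0.104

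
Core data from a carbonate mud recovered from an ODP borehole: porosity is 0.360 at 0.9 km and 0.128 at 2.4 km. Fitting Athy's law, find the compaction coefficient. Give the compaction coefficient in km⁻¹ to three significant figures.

Athy: phi(z) = phi₀ e^(−βz) ⇒ phi₁/phi₂ = e^{β(z₂−z₁)} ⇒ β = ln(phi₁/phi₂)/(z₂−z₁)
β = ln(0.36/0.128) / (2.4 − 0.9) = ln(2.812) / 1.5 = 1.0341 / 1.5 = 0.6894 km⁻¹

0.689 km⁻¹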